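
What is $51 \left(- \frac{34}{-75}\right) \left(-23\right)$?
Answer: $- \frac{13294}{25} \approx -531.76$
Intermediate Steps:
$51 \left(- \frac{34}{-75}\right) \left(-23\right) = 51 \left(\left(-34\right) \left(- \frac{1}{75}\right)\right) \left(-23\right) = 51 \cdot \frac{34}{75} \left(-23\right) = \frac{578}{25} \left(-23\right) = - \frac{13294}{25}$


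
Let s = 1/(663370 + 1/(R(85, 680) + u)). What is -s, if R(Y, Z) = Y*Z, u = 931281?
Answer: -989081/656126662971 ≈ -1.5075e-6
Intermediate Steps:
s = 989081/656126662971 (s = 1/(663370 + 1/(85*680 + 931281)) = 1/(663370 + 1/(57800 + 931281)) = 1/(663370 + 1/989081) = 1/(656126662971/989081) = 989081/656126662971 ≈ 1.5075e-6)
-s = -1*989081/656126662971 = -989081/656126662971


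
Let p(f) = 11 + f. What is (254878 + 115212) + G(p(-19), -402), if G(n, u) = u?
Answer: 369688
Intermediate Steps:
(254878 + 115212) + G(p(-19), -402) = (254878 + 115212) - 402 = 370090 - 402 = 369688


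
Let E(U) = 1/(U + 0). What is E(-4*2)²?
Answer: 1/64 ≈ 0.015625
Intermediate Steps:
E(U) = 1/U
E(-4*2)² = (1/(-4*2))² = (1/(-8))² = (-⅛)² = 1/64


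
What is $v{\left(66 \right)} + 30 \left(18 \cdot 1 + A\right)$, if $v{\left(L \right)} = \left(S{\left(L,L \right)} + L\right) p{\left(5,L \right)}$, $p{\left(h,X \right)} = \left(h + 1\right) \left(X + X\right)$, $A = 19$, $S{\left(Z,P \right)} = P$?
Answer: $105654$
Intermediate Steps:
$p{\left(h,X \right)} = 2 X \left(1 + h\right)$ ($p{\left(h,X \right)} = \left(1 + h\right) 2 X = 2 X \left(1 + h\right)$)
$v{\left(L \right)} = 24 L^{2}$ ($v{\left(L \right)} = \left(L + L\right) 2 L \left(1 + 5\right) = 2 L 2 L 6 = 2 L 12 L = 24 L^{2}$)
$v{\left(66 \right)} + 30 \left(18 \cdot 1 + A\right) = 24 \cdot 66^{2} + 30 \left(18 \cdot 1 + 19\right) = 24 \cdot 4356 + 30 \left(18 + 19\right) = 104544 + 30 \cdot 37 = 104544 + 1110 = 105654$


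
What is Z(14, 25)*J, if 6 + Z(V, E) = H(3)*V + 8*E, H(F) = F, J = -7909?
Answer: -1866524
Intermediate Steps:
Z(V, E) = -6 + 3*V + 8*E (Z(V, E) = -6 + (3*V + 8*E) = -6 + 3*V + 8*E)
Z(14, 25)*J = (-6 + 3*14 + 8*25)*(-7909) = (-6 + 42 + 200)*(-7909) = 236*(-7909) = -1866524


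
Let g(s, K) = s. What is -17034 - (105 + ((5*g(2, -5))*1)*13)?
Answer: -17269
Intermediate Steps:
-17034 - (105 + ((5*g(2, -5))*1)*13) = -17034 - (105 + ((5*2)*1)*13) = -17034 - (105 + (10*1)*13) = -17034 - (105 + 10*13) = -17034 - (105 + 130) = -17034 - 1*235 = -17034 - 235 = -17269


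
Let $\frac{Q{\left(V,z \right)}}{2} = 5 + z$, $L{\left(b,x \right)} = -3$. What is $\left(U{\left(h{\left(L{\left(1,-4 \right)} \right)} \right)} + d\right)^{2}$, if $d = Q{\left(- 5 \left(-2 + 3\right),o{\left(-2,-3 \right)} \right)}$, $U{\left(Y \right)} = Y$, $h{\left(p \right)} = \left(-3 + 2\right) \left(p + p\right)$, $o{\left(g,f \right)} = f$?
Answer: $100$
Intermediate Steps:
$h{\left(p \right)} = - 2 p$
$Q{\left(V,z \right)} = 10 + 2 z$ ($Q{\left(V,z \right)} = 2 \left(5 + z\right) = 10 + 2 z$)
$d = 4$ ($d = 10 + 2 \left(-3\right) = 10 - 6 = 4$)
$\left(U{\left(h{\left(L{\left(1,-4 \right)} \right)} \right)} + d\right)^{2} = \left(\left(-2\right) \left(-3\right) + 4\right)^{2} = \left(6 + 4\right)^{2} = 10^{2} = 100$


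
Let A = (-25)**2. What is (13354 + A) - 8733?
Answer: 5246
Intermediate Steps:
A = 625
(13354 + A) - 8733 = (13354 + 625) - 8733 = 13979 - 8733 = 5246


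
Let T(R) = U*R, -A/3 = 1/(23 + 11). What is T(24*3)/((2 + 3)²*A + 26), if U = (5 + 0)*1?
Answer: 12240/809 ≈ 15.130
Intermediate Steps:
A = -3/34 (A = -3/(23 + 11) = -3/34 ≈ -0.088235)
U = 5 (U = 5*1 = 5)
T(R) = 5*R
T(24*3)/((2 + 3)²*A + 26) = (5*(24*3))/((2 + 3)²*(-3/34) + 26) = (5*72)/(5²*(-3/34) + 26) = 360/(25*(-3/34) + 26) = 360/(-75/34 + 26) = 360/(809/34) = 360*(34/809) = 12240/809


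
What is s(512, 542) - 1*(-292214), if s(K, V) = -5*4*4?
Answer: 292134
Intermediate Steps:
s(K, V) = -80 (s(K, V) = -20*4 = -80)
s(512, 542) - 1*(-292214) = -80 - 1*(-292214) = -80 + 292214 = 292134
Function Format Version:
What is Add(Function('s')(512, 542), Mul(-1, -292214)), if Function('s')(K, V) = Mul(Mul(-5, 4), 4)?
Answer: 292134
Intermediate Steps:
Function('s')(K, V) = -80 (Function('s')(K, V) = Mul(-20, 4) = -80)
Add(Function('s')(512, 542), Mul(-1, -292214)) = Add(-80, Mul(-1, -292214)) = Add(-80, 292214) = 292134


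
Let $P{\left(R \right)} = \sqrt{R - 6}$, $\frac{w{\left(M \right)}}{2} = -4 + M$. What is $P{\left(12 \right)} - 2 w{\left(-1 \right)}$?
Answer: $20 + \sqrt{6} \approx 22.449$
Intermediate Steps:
$w{\left(M \right)} = -8 + 2 M$ ($w{\left(M \right)} = 2 \left(-4 + M\right) = -8 + 2 M$)
$P{\left(R \right)} = \sqrt{-6 + R}$
$P{\left(12 \right)} - 2 w{\left(-1 \right)} = \sqrt{-6 + 12} - 2 \left(-8 + 2 \left(-1\right)\right) = \sqrt{6} - 2 \left(-8 - 2\right) = \sqrt{6} - -20 = \sqrt{6} + 20 = 20 + \sqrt{6}$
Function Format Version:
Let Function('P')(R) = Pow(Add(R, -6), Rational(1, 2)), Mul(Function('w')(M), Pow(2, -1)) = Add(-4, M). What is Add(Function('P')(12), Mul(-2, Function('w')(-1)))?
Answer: Add(20, Pow(6, Rational(1, 2))) ≈ 22.449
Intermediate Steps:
Function('w')(M) = Add(-8, Mul(2, M)) (Function('w')(M) = Mul(2, Add(-4, M)) = Add(-8, Mul(2, M)))
Function('P')(R) = Pow(Add(-6, R), Rational(1, 2))
Add(Function('P')(12), Mul(-2, Function('w')(-1))) = Add(Pow(Add(-6, 12), Rational(1, 2)), Mul(-2, Add(-8, Mul(2, -1)))) = Add(Pow(6, Rational(1, 2)), Mul(-2, Add(-8, -2))) = Add(Pow(6, Rational(1, 2)), Mul(-2, -10)) = Add(Pow(6, Rational(1, 2)), 20) = Add(20, Pow(6, Rational(1, 2)))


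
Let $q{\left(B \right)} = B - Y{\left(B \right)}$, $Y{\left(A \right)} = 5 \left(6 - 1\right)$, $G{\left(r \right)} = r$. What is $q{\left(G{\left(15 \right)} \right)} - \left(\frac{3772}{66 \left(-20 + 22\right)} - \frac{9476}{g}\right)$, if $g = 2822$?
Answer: $- \frac{1639849}{46563} \approx -35.218$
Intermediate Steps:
$Y{\left(A \right)} = 25$ ($Y{\left(A \right)} = 5 \cdot 5 = 25$)
$q{\left(B \right)} = -25 + B$ ($q{\left(B \right)} = B - 25 = -25 + B$)
$q{\left(G{\left(15 \right)} \right)} - \left(\frac{3772}{66 \left(-20 + 22\right)} - \frac{9476}{g}\right) = \left(-25 + 15\right) - \left(\frac{3772}{66 \left(-20 + 22\right)} - \frac{9476}{2822}\right) = -10 - \left(\frac{3772}{66 \cdot 2} - \frac{4738}{1411}\right) = -10 - \left(\frac{3772}{132} - \frac{4738}{1411}\right) = -10 - \left(3772 \cdot \frac{1}{132} - \frac{4738}{1411}\right) = -10 - \left(\frac{943}{33} - \frac{4738}{1411}\right) = -10 - \frac{1174219}{46563} = - \frac{1639849}{46563}$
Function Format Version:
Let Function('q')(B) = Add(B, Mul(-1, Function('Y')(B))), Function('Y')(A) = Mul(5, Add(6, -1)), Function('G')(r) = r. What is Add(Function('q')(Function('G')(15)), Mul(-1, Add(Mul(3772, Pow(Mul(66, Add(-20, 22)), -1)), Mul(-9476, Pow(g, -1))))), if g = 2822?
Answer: Rational(-1639849, 46563) ≈ -35.218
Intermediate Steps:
Function('Y')(A) = 25 (Function('Y')(A) = Mul(5, 5) = 25)
Function('q')(B) = Add(-25, B) (Function('q')(B) = Add(B, Mul(-1, 25)) = Add(B, -25) = Add(-25, B))
Add(Function('q')(Function('G')(15)), Mul(-1, Add(Mul(3772, Pow(Mul(66, Add(-20, 22)), -1)), Mul(-9476, Pow(g, -1))))) = Add(Add(-25, 15), Mul(-1, Add(Mul(3772, Pow(Mul(66, Add(-20, 22)), -1)), Mul(-9476, Pow(2822, -1))))) = Add(-10, Mul(-1, Add(Mul(3772, Pow(Mul(66, 2), -1)), Mul(-9476, Rational(1, 2822))))) = Add(-10, Mul(-1, Add(Mul(3772, Pow(132, -1)), Rational(-4738, 1411)))) = Add(-10, Mul(-1, Add(Mul(3772, Rational(1, 132)), Rational(-4738, 1411)))) = Add(-10, Mul(-1, Add(Rational(943, 33), Rational(-4738, 1411)))) = Add(-10, Mul(-1, Rational(1174219, 46563))) = Add(-10, Rational(-1174219, 46563)) = Rational(-1639849, 46563)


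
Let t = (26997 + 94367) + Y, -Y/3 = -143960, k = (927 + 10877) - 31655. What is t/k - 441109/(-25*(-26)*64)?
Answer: -2443954243/63523200 ≈ -38.473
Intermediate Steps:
k = -19851 (k = 11804 - 31655 = -19851)
Y = 431880 (Y = -3*(-143960) = 431880)
t = 553244 (t = (26997 + 94367) + 431880 = 121364 + 431880 = 553244)
t/k - 441109/(-25*(-26)*64) = 553244/(-19851) - 441109/(-25*(-26)*64) = 553244*(-1/19851) - 441109/(650*64) = -553244/19851 - 441109/41600 = -2443954243/63523200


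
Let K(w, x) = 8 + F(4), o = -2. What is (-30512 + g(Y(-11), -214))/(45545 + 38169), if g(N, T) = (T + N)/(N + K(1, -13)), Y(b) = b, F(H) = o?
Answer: -30467/83714 ≈ -0.36394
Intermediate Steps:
F(H) = -2
K(w, x) = 6 (K(w, x) = 8 - 2 = 6)
g(N, T) = (N + T)/(6 + N) (g(N, T) = (T + N)/(N + 6) = (N + T)/(6 + N))
(-30512 + g(Y(-11), -214))/(45545 + 38169) = (-30512 + (-11 - 214)/(6 - 11))/(45545 + 38169) = (-30512 - 225/(-5))/83714 = (-30512 - ⅕*(-225))*(1/83714) = (-30512 + 45)*(1/83714) = -30467*1/83714 = -30467/83714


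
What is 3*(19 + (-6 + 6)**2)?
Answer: 57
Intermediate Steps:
3*(19 + (-6 + 6)**2) = 3*(19 + 0**2) = 3*(19 + 0) = 3*19 = 57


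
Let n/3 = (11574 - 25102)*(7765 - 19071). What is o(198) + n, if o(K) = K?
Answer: 458842902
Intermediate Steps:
n = 458842704 (n = 3*((11574 - 25102)*(7765 - 19071)) = 3*(-13528*(-11306)) = 3*152947568 = 458842704)
o(198) + n = 198 + 458842704 = 458842902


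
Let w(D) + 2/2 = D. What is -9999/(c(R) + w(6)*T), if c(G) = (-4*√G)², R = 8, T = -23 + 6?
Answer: -9999/43 ≈ -232.53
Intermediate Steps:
w(D) = -1 + D
T = -17
c(G) = 16*G
-9999/(c(R) + w(6)*T) = -9999/(16*8 + (-1 + 6)*(-17)) = -9999/(128 + 5*(-17)) = -9999/(128 - 85) = -9999/43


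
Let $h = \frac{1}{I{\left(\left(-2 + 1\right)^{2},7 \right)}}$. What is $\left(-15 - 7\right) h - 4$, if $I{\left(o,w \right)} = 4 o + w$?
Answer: $-6$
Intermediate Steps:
$I{\left(o,w \right)} = w + 4 o$
$h = \frac{1}{11}$ ($h = \frac{1}{7 + 4 \left(-2 + 1\right)^{2}} = \frac{1}{7 + 4 \left(-1\right)^{2}} = \frac{1}{7 + 4 \cdot 1} = \frac{1}{7 + 4} = \frac{1}{11} \approx 0.090909$)
$\left(-15 - 7\right) h - 4 = \left(-15 - 7\right) \frac{1}{11} - 4 = \left(-22\right) \frac{1}{11} - 4 = -2 - 4 = -6$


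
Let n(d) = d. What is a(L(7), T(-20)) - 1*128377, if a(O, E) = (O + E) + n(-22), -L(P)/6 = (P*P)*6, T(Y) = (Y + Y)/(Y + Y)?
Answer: -130162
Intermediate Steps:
T(Y) = 1 (T(Y) = (2*Y)/((2*Y)) = (2*Y)*(1/(2*Y)) = 1)
L(P) = -36*P² (L(P) = -6*P*P*6 = -6*P²*6 = -36*P²)
a(O, E) = -22 + E + O (a(O, E) = (O + E) - 22 = (E + O) - 22 = -22 + E + O)
a(L(7), T(-20)) - 1*128377 = (-22 + 1 - 36*7²) - 1*128377 = (-22 + 1 - 36*49) - 128377 = (-22 + 1 - 1764) - 128377 = -1785 - 128377 = -130162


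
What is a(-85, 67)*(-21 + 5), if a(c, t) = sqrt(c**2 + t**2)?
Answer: -16*sqrt(11714) ≈ -1731.7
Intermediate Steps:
a(-85, 67)*(-21 + 5) = sqrt((-85)**2 + 67**2)*(-21 + 5) = sqrt(7225 + 4489)*(-16) = sqrt(11714)*(-16) = -16*sqrt(11714)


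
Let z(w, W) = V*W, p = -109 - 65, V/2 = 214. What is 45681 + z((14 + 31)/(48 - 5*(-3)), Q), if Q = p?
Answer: -28791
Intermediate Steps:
V = 428 (V = 2*214 = 428)
p = -174
Q = -174
z(w, W) = 428*W
45681 + z((14 + 31)/(48 - 5*(-3)), Q) = 45681 + 428*(-174) = 45681 - 74472 = -28791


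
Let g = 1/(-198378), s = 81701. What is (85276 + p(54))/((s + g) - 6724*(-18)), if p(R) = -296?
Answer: 16858162440/40217767073 ≈ 0.41917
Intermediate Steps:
g = -1/198378 ≈ -5.0409e-6
(85276 + p(54))/((s + g) - 6724*(-18)) = (85276 - 296)/((81701 - 1/198378) - 6724*(-18)) = 84980/(16207680977/198378 + 121032) = 84980/(40217767073/198378) = 84980*(198378/40217767073) = 16858162440/40217767073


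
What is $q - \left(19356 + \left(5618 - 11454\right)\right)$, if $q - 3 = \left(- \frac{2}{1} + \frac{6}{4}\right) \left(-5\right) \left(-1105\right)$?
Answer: $- \frac{32559}{2} \approx -16280.0$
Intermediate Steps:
$q = - \frac{5519}{2}$ ($q = 3 + \left(- \frac{2}{1} + \frac{6}{4}\right) \left(-5\right) \left(-1105\right) = 3 + \left(\left(-2\right) 1 + 6 \cdot \frac{1}{4}\right) \left(-5\right) \left(-1105\right) = 3 + \left(-2 + \frac{3}{2}\right) \left(-5\right) \left(-1105\right) = 3 + \left(- \frac{1}{2}\right) \left(-5\right) \left(-1105\right) = 3 + \frac{5}{2} \left(-1105\right) = 3 - \frac{5525}{2} = - \frac{5519}{2} \approx -2759.5$)
$q - \left(19356 + \left(5618 - 11454\right)\right) = - \frac{5519}{2} - \left(19356 + \left(5618 - 11454\right)\right) = - \frac{5519}{2} - \left(19356 - 5836\right) = - \frac{5519}{2} - 13520 = - \frac{32559}{2}$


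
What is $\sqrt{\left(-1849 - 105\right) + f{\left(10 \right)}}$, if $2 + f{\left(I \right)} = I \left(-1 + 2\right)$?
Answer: $i \sqrt{1946} \approx 44.113 i$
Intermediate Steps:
$f{\left(I \right)} = -2 + I$ ($f{\left(I \right)} = -2 + I \left(-1 + 2\right) = -2 + I 1 = -2 + I$)
$\sqrt{\left(-1849 - 105\right) + f{\left(10 \right)}} = \sqrt{\left(-1849 - 105\right) + \left(-2 + 10\right)} = \sqrt{-1954 + 8} = \sqrt{-1946} = i \sqrt{1946}$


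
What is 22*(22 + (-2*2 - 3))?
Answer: 330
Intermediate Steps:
22*(22 + (-2*2 - 3)) = 22*(22 + (-4 - 3)) = 22*(22 - 7) = 22*15 = 330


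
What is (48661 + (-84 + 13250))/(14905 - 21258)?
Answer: -61827/6353 ≈ -9.7319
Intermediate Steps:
(48661 + (-84 + 13250))/(14905 - 21258) = (48661 + 13166)/(-6353) = 61827*(-1/6353) = -61827/6353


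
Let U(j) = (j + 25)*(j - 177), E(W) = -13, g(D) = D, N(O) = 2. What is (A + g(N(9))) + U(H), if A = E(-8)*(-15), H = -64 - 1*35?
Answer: 20621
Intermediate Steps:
H = -99 (H = -64 - 35 = -99)
U(j) = (-177 + j)*(25 + j) (U(j) = (25 + j)*(-177 + j) = (-177 + j)*(25 + j))
A = 195 (A = -13*(-15) = 195)
(A + g(N(9))) + U(H) = (195 + 2) + (-4425 + (-99)² - 152*(-99)) = 197 + (-4425 + 9801 + 15048) = 197 + 20424 = 20621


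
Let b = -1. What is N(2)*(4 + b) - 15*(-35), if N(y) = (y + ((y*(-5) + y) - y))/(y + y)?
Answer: 519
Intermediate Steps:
N(y) = -2 (N(y) = (y + ((-5*y + y) - y))/((2*y)) = (y + (-4*y - y))*(1/(2*y)) = (y - 5*y)*(1/(2*y)) = (-4*y)*(1/(2*y)) = -2)
N(2)*(4 + b) - 15*(-35) = -2*(4 - 1) - 15*(-35) = -2*3 + 525 = -6 + 525 = 519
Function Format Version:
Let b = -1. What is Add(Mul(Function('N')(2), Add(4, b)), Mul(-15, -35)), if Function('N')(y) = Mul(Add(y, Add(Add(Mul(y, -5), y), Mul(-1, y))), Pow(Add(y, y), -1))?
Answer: 519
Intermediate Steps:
Function('N')(y) = -2 (Function('N')(y) = Mul(Add(y, Add(Add(Mul(-5, y), y), Mul(-1, y))), Pow(Mul(2, y), -1)) = Mul(Add(y, Add(Mul(-4, y), Mul(-1, y))), Mul(Rational(1, 2), Pow(y, -1))) = Mul(Add(y, Mul(-5, y)), Mul(Rational(1, 2), Pow(y, -1))) = Mul(Mul(-4, y), Mul(Rational(1, 2), Pow(y, -1))) = -2)
Add(Mul(Function('N')(2), Add(4, b)), Mul(-15, -35)) = Add(Mul(-2, Add(4, -1)), Mul(-15, -35)) = Add(Mul(-2, 3), 525) = Add(-6, 525) = 519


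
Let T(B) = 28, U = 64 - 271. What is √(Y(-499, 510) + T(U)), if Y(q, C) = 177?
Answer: √205 ≈ 14.318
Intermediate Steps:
U = -207
√(Y(-499, 510) + T(U)) = √(177 + 28) = √205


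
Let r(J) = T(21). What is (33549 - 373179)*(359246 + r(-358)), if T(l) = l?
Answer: -122017851210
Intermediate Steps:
r(J) = 21
(33549 - 373179)*(359246 + r(-358)) = (33549 - 373179)*(359246 + 21) = -339630*359267 = -122017851210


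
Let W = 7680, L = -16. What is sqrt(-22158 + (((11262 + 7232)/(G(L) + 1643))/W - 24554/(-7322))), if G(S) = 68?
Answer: I*sqrt(50071056874768351292745)/1503353040 ≈ 148.84*I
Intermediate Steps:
sqrt(-22158 + (((11262 + 7232)/(G(L) + 1643))/W - 24554/(-7322))) = sqrt(-22158 + (((11262 + 7232)/(68 + 1643))/7680 - 24554/(-7322))) = sqrt(-22158 + ((18494/1711)*(1/7680) - 24554*(-1/7322))) = sqrt(-22158 + ((18494*(1/1711))*(1/7680) + 12277/3661)) = sqrt(-22158 + ((18494/1711)*(1/7680) + 12277/3661)) = sqrt(-22158 + (9247/6570240 + 12277/3661)) = sqrt(-22158 + 80696689747/24053648640) = sqrt(-532900049875373/24053648640) = I*sqrt(50071056874768351292745)/1503353040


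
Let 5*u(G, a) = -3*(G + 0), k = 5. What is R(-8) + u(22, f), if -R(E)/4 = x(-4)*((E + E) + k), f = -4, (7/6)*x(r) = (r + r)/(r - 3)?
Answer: 7326/245 ≈ 29.902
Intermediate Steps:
x(r) = 12*r/(7*(-3 + r)) (x(r) = 6*((r + r)/(r - 3))/7 = 6*((2*r)/(-3 + r))/7 = 6*(2*r/(-3 + r))/7 = 12*r/(7*(-3 + r)))
R(E) = -960/49 - 384*E/49 (R(E) = -4*(12/7)*(-4)/(-3 - 4)*((E + E) + 5) = -4*(12/7)*(-4)/(-7)*(2*E + 5) = -4*(12/7)*(-4)*(-⅐)*(5 + 2*E) = -192*(5 + 2*E)/49 = -4*(240/49 + 96*E/49) = -960/49 - 384*E/49)
u(G, a) = -3*G/5 (u(G, a) = (-3*(G + 0))/5 = (-3*G)/5 = -3*G/5)
R(-8) + u(22, f) = (-960/49 - 384/49*(-8)) - ⅗*22 = (-960/49 + 3072/49) - 66/5 = 2112/49 - 66/5 = 7326/245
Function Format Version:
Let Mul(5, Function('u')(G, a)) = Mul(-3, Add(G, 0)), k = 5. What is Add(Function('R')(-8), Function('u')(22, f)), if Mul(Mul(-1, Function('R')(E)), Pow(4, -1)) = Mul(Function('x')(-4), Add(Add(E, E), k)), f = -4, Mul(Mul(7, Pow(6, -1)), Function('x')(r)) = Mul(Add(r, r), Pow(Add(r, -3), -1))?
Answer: Rational(7326, 245) ≈ 29.902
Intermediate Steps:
Function('x')(r) = Mul(Rational(12, 7), r, Pow(Add(-3, r), -1)) (Function('x')(r) = Mul(Rational(6, 7), Mul(Add(r, r), Pow(Add(r, -3), -1))) = Mul(Rational(6, 7), Mul(Mul(2, r), Pow(Add(-3, r), -1))) = Mul(Rational(6, 7), Mul(2, r, Pow(Add(-3, r), -1))) = Mul(Rational(12, 7), r, Pow(Add(-3, r), -1)))
Function('R')(E) = Add(Rational(-960, 49), Mul(Rational(-384, 49), E)) (Function('R')(E) = Mul(-4, Mul(Mul(Rational(12, 7), -4, Pow(Add(-3, -4), -1)), Add(Add(E, E), 5))) = Mul(-4, Mul(Mul(Rational(12, 7), -4, Pow(-7, -1)), Add(Mul(2, E), 5))) = Mul(-4, Mul(Mul(Rational(12, 7), -4, Rational(-1, 7)), Add(5, Mul(2, E)))) = Mul(-4, Mul(Rational(48, 49), Add(5, Mul(2, E)))) = Mul(-4, Add(Rational(240, 49), Mul(Rational(96, 49), E))) = Add(Rational(-960, 49), Mul(Rational(-384, 49), E)))
Function('u')(G, a) = Mul(Rational(-3, 5), G) (Function('u')(G, a) = Mul(Rational(1, 5), Mul(-3, Add(G, 0))) = Mul(Rational(1, 5), Mul(-3, G)) = Mul(Rational(-3, 5), G))
Add(Function('R')(-8), Function('u')(22, f)) = Add(Add(Rational(-960, 49), Mul(Rational(-384, 49), -8)), Mul(Rational(-3, 5), 22)) = Add(Add(Rational(-960, 49), Rational(3072, 49)), Rational(-66, 5)) = Add(Rational(2112, 49), Rational(-66, 5)) = Rational(7326, 245)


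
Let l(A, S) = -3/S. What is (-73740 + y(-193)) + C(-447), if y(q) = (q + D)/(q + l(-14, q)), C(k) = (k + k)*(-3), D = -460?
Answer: -2646500239/37246 ≈ -71055.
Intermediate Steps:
C(k) = -6*k (C(k) = (2*k)*(-3) = -6*k)
y(q) = (-460 + q)/(q - 3/q) (y(q) = (q - 460)/(q - 3/q) = (-460 + q)/(q - 3/q))
(-73740 + y(-193)) + C(-447) = (-73740 - 193*(-460 - 193)/(-3 + (-193)²)) - 6*(-447) = (-73740 - 193*(-653)/(-3 + 37249)) + 2682 = (-73740 - 193*(-653)/37246) + 2682 = (-73740 - 193*1/37246*(-653)) + 2682 = (-73740 + 126029/37246) + 2682 = -2746394011/37246 + 2682 = -2646500239/37246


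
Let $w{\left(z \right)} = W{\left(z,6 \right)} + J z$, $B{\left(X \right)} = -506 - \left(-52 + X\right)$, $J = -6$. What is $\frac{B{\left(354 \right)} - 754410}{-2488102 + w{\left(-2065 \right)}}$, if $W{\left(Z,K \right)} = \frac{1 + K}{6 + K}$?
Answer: $\frac{9062616}{29708537} \approx 0.30505$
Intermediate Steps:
$W{\left(Z,K \right)} = \frac{1 + K}{6 + K}$
$B{\left(X \right)} = -454 - X$
$w{\left(z \right)} = \frac{7}{12} - 6 z$ ($w{\left(z \right)} = \frac{1 + 6}{6 + 6} - 6 z = \frac{1}{12} \cdot 7 - 6 z = \frac{7}{12} - 6 z$)
$\frac{B{\left(354 \right)} - 754410}{-2488102 + w{\left(-2065 \right)}} = \frac{\left(-454 - 354\right) - 754410}{-2488102 + \left(\frac{7}{12} - -12390\right)} = \frac{\left(-454 - 354\right) - 754410}{-2488102 + \left(\frac{7}{12} + 12390\right)} = \frac{-808 - 754410}{-2488102 + \frac{148687}{12}} = - \frac{755218}{- \frac{29708537}{12}} = \left(-755218\right) \left(- \frac{12}{29708537}\right) = \frac{9062616}{29708537}$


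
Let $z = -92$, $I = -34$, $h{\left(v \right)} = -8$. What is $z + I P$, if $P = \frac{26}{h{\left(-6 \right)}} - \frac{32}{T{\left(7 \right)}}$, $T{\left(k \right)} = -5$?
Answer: $- \frac{1991}{10} \approx -199.1$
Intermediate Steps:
$P = \frac{63}{20}$ ($P = \frac{26}{-8} - \frac{32}{-5} = 26 \left(- \frac{1}{8}\right) - - \frac{32}{5} = - \frac{13}{4} + \frac{32}{5} = \frac{63}{20} \approx 3.15$)
$z + I P = -92 - \frac{1071}{10} = - \frac{1991}{10}$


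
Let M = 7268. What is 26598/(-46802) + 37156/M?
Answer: 193207606/42519617 ≈ 4.5440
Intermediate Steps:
26598/(-46802) + 37156/M = 26598/(-46802) + 37156/7268 = 26598*(-1/46802) + 37156*(1/7268) = -13299/23401 + 9289/1817 = 193207606/42519617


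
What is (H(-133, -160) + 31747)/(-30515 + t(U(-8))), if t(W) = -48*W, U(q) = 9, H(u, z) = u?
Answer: -31614/30947 ≈ -1.0216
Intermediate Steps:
(H(-133, -160) + 31747)/(-30515 + t(U(-8))) = (-133 + 31747)/(-30515 - 48*9) = 31614/(-30515 - 432) = 31614/(-30947) = 31614*(-1/30947) = -31614/30947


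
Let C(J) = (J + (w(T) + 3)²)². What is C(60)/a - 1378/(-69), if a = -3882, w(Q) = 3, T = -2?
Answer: 785582/44643 ≈ 17.597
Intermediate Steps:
C(J) = (36 + J)² (C(J) = (J + (3 + 3)²)² = (J + 6²)² = (J + 36)² = (36 + J)²)
C(60)/a - 1378/(-69) = (36 + 60)²/(-3882) - 1378/(-69) = 96²*(-1/3882) - 1378*(-1/69) = 9216*(-1/3882) + 1378/69 = -1536/647 + 1378/69 = 785582/44643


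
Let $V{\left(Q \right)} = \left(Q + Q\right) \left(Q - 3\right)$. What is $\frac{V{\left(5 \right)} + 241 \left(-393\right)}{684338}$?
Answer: $- \frac{94693}{684338} \approx -0.13837$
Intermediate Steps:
$V{\left(Q \right)} = 2 Q \left(-3 + Q\right)$
$\frac{V{\left(5 \right)} + 241 \left(-393\right)}{684338} = \frac{2 \cdot 5 \left(-3 + 5\right) + 241 \left(-393\right)}{684338} = \left(2 \cdot 5 \cdot 2 - 94713\right) \frac{1}{684338} = \left(20 - 94713\right) \frac{1}{684338} = \left(-94693\right) \frac{1}{684338} = - \frac{94693}{684338}$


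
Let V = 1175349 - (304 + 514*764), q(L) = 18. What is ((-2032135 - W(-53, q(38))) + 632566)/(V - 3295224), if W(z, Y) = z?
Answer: 1399516/2512875 ≈ 0.55694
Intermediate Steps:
V = 782349 (V = 1175349 - (304 + 392696) = 1175349 - 1*393000 = 1175349 - 393000 = 782349)
((-2032135 - W(-53, q(38))) + 632566)/(V - 3295224) = ((-2032135 - 1*(-53)) + 632566)/(782349 - 3295224) = ((-2032135 + 53) + 632566)/(-2512875) = (-2032082 + 632566)*(-1/2512875) = -1399516*(-1/2512875) = 1399516/2512875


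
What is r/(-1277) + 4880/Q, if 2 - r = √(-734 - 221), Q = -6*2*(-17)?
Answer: 1557838/65127 + I*√955/1277 ≈ 23.92 + 0.0242*I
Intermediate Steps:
Q = 204 (Q = -12*(-17) = 204)
r = 2 - I*√955 (r = 2 - √(-734 - 221) = 2 - √(-955) = 2 - I*√955 ≈ 2.0 - 30.903*I)
r/(-1277) + 4880/Q = (2 - I*√955)/(-1277) + 4880/204 = (2 - I*√955)*(-1/1277) + 4880*(1/204) = (-2/1277 + I*√955/1277) + 1220/51 = 1557838/65127 + I*√955/1277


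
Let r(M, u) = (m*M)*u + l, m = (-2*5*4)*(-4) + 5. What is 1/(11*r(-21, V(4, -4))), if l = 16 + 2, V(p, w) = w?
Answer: 1/152658 ≈ 6.5506e-6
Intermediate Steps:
l = 18
m = 165 (m = -10*4*(-4) + 5 = -40*(-4) + 5 = 160 + 5 = 165)
r(M, u) = 18 + 165*M*u (r(M, u) = (165*M)*u + 18 = 165*M*u + 18 = 18 + 165*M*u)
1/(11*r(-21, V(4, -4))) = 1/(11*(18 + 165*(-21)*(-4))) = 1/(11*(18 + 13860)) = 1/(11*13878) = 1/152658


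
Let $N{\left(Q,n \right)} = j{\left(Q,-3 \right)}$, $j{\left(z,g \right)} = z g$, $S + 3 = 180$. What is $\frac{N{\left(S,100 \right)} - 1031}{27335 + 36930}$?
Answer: $- \frac{1562}{64265} \approx -0.024306$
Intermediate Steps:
$S = 177$ ($S = -3 + 180 = 177$)
$j{\left(z,g \right)} = g z$
$N{\left(Q,n \right)} = - 3 Q$
$\frac{N{\left(S,100 \right)} - 1031}{27335 + 36930} = \frac{\left(-3\right) 177 - 1031}{27335 + 36930} = \frac{-531 - 1031}{64265} = \left(-1562\right) \frac{1}{64265} = - \frac{1562}{64265}$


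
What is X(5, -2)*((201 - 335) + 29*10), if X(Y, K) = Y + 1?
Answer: 936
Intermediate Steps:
X(Y, K) = 1 + Y
X(5, -2)*((201 - 335) + 29*10) = (1 + 5)*((201 - 335) + 29*10) = 6*(-134 + 290) = 6*156 = 936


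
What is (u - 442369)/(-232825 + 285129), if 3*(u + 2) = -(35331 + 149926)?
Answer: -756185/78456 ≈ -9.6383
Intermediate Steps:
u = -185263/3 (u = -2 + (-(35331 + 149926))/3 = -2 + (-1*185257)/3 = -2 + (⅓)*(-185257) = -2 - 185257/3 = -185263/3 ≈ -61754.)
(u - 442369)/(-232825 + 285129) = (-185263/3 - 442369)/(-232825 + 285129) = -1512370/3/52304 = -1512370/3*1/52304 = -756185/78456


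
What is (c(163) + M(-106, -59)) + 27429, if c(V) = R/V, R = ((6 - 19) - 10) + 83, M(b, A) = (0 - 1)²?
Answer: 4471150/163 ≈ 27430.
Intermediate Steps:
M(b, A) = 1 (M(b, A) = (-1)² = 1)
R = 60 (R = (-13 - 10) + 83 = -23 + 83 = 60)
c(V) = 60/V
(c(163) + M(-106, -59)) + 27429 = (60/163 + 1) + 27429 = 223/163 + 27429 = 4471150/163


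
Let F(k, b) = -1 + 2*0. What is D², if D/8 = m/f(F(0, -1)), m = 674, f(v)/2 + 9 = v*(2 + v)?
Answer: 1817104/25 ≈ 72684.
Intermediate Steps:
F(k, b) = -1 (F(k, b) = -1 + 0 = -1)
f(v) = -18 + 2*v*(2 + v) (f(v) = -18 + 2*(v*(2 + v)) = -18 + 2*v*(2 + v))
D = -1348/5 (D = 8*(674/(-18 + 2*(-1)² + 4*(-1))) = 8*(674/(-18 + 2*1 - 4)) = 8*(674/(-18 + 2 - 4)) = 8*(674/(-20)) = 8*(674*(-1/20)) = 8*(-337/10) = -1348/5 ≈ -269.60)
D² = (-1348/5)² = 1817104/25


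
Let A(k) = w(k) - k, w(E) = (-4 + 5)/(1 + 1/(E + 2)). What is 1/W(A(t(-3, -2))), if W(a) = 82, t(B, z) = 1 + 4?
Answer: 1/82 ≈ 0.012195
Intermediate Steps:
w(E) = 1/(1 + 1/(2 + E))
t(B, z) = 5
A(k) = -k + (2 + k)/(3 + k) (A(k) = (2 + k)/(3 + k) - k = -k + (2 + k)/(3 + k))
1/W(A(t(-3, -2))) = 1/82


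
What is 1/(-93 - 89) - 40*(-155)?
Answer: 1128399/182 ≈ 6200.0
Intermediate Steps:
1/(-93 - 89) - 40*(-155) = 1/(-182) + 6200 = -1/182 + 6200 = 1128399/182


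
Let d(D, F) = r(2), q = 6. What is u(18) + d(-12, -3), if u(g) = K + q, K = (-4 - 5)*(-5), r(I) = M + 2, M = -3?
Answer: 50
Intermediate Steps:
r(I) = -1 (r(I) = -3 + 2 = -1)
d(D, F) = -1
K = 45 (K = -9*(-5) = 45)
u(g) = 51 (u(g) = 45 + 6 = 51)
u(18) + d(-12, -3) = 51 - 1 = 50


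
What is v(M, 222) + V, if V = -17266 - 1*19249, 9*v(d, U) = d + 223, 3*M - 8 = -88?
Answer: -985316/27 ≈ -36493.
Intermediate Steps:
M = -80/3 (M = 8/3 + (⅓)*(-88) = 8/3 - 88/3 = -80/3 ≈ -26.667)
v(d, U) = 223/9 + d/9 (v(d, U) = (d + 223)/9 = (223 + d)/9 = 223/9 + d/9)
V = -36515 (V = -17266 - 19249 = -36515)
v(M, 222) + V = (223/9 + (⅑)*(-80/3)) - 36515 = (223/9 - 80/27) - 36515 = 589/27 - 36515 = -985316/27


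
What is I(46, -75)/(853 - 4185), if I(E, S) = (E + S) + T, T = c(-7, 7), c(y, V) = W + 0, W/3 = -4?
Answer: 41/3332 ≈ 0.012305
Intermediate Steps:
W = -12 (W = 3*(-4) = -12)
c(y, V) = -12 (c(y, V) = -12 + 0 = -12)
T = -12
I(E, S) = -12 + E + S (I(E, S) = (E + S) - 12 = -12 + E + S)
I(46, -75)/(853 - 4185) = (-12 + 46 - 75)/(853 - 4185) = -41/(-3332) = -41*(-1/3332) = 41/3332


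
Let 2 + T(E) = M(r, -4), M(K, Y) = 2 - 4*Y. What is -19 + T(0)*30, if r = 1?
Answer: 461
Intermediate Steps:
T(E) = 16 (T(E) = -2 + (2 - 4*(-4)) = -2 + (2 + 16) = -2 + 18 = 16)
-19 + T(0)*30 = -19 + 16*30 = -19 + 480 = 461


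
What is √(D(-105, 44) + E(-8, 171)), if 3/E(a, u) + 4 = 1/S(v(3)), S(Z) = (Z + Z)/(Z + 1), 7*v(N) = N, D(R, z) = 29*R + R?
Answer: 3*I*√17157/7 ≈ 56.136*I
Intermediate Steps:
D(R, z) = 30*R
v(N) = N/7
S(Z) = 2*Z/(1 + Z) (S(Z) = (2*Z)/(1 + Z) = 2*Z/(1 + Z))
E(a, u) = -9/7 (E(a, u) = 3/(-4 + 1/(2*((⅐)*3)/(1 + (⅐)*3))) = 3/(-4 + 1/(2*(3/7)/(1 + 3/7))) = 3/(-4 + 1/(2*(3/7)/(10/7))) = 3/(-4 + 1/(2*(3/7)*(7/10))) = 3/(-4 + 1/(⅗)) = 3/(-4 + 5/3) = 3/(-7/3) = 3*(-3/7) = -9/7)
√(D(-105, 44) + E(-8, 171)) = √(30*(-105) - 9/7) = √(-3150 - 9/7) = √(-22059/7) = 3*I*√17157/7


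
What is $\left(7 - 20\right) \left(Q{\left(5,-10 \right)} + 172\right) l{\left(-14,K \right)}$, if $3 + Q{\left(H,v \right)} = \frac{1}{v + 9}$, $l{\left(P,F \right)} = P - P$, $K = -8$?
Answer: $0$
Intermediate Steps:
$l{\left(P,F \right)} = 0$
$Q{\left(H,v \right)} = -3 + \frac{1}{9 + v}$ ($Q{\left(H,v \right)} = -3 + \frac{1}{v + 9} = -3 + \frac{1}{9 + v}$)
$\left(7 - 20\right) \left(Q{\left(5,-10 \right)} + 172\right) l{\left(-14,K \right)} = \left(7 - 20\right) \left(\frac{-26 - -30}{9 - 10} + 172\right) 0 = - 13 \left(\frac{-26 + 30}{-1} + 172\right) 0 = - 13 \left(\left(-1\right) 4 + 172\right) 0 = - 13 \left(-4 + 172\right) 0 = \left(-13\right) 168 \cdot 0 = \left(-2184\right) 0 = 0$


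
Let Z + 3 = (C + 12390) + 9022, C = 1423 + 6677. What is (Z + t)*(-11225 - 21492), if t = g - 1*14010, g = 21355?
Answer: -1205752318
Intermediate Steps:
C = 8100
t = 7345 (t = 21355 - 1*14010 = 21355 - 14010 = 7345)
Z = 29509 (Z = -3 + ((8100 + 12390) + 9022) = -3 + (20490 + 9022) = -3 + 29512 = 29509)
(Z + t)*(-11225 - 21492) = (29509 + 7345)*(-11225 - 21492) = 36854*(-32717) = -1205752318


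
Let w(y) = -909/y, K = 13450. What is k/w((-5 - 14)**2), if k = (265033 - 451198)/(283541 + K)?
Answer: 2489095/9998697 ≈ 0.24894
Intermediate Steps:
k = -20685/32999 (k = (265033 - 451198)/(283541 + 13450) = -186165/296991 = -186165*1/296991 = -20685/32999 ≈ -0.62684)
k/w((-5 - 14)**2) = -20685*(-(-5 - 14)**2/909)/32999 = -20685/(32999*((-909/((-19)**2)))) = -20685/(32999*((-909/361))) = -20685/(32999*((-909*1/361))) = -20685/(32999*(-909/361)) = -20685/32999*(-361/909) = 2489095/9998697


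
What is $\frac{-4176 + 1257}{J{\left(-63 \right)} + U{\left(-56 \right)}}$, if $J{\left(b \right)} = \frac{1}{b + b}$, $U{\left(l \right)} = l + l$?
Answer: $\frac{367794}{14113} \approx 26.061$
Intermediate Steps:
$U{\left(l \right)} = 2 l$
$J{\left(b \right)} = \frac{1}{2 b}$
$\frac{-4176 + 1257}{J{\left(-63 \right)} + U{\left(-56 \right)}} = \frac{-4176 + 1257}{\frac{1}{2 \left(-63\right)} + 2 \left(-56\right)} = - \frac{2919}{\frac{1}{2} \left(- \frac{1}{63}\right) - 112} = - \frac{2919}{- \frac{1}{126} - 112} = - \frac{2919}{- \frac{14113}{126}} = \left(-2919\right) \left(- \frac{126}{14113}\right) = \frac{367794}{14113}$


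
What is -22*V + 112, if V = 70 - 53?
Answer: -262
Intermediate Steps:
V = 17
-22*V + 112 = -22*17 + 112 = -374 + 112 = -262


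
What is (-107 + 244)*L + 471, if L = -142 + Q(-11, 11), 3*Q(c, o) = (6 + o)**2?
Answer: -17356/3 ≈ -5785.3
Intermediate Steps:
Q(c, o) = (6 + o)**2/3
L = -137/3 (L = -142 + (6 + 11)**2/3 = -142 + (1/3)*17**2 = -142 + (1/3)*289 = -142 + 289/3 = -137/3 ≈ -45.667)
(-107 + 244)*L + 471 = (-107 + 244)*(-137/3) + 471 = 137*(-137/3) + 471 = -18769/3 + 471 = -17356/3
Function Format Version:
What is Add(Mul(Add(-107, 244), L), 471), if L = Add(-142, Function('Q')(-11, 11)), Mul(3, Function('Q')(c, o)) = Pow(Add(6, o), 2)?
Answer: Rational(-17356, 3) ≈ -5785.3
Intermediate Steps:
Function('Q')(c, o) = Mul(Rational(1, 3), Pow(Add(6, o), 2))
L = Rational(-137, 3) (L = Add(-142, Mul(Rational(1, 3), Pow(Add(6, 11), 2))) = Add(-142, Mul(Rational(1, 3), Pow(17, 2))) = Add(-142, Mul(Rational(1, 3), 289)) = Add(-142, Rational(289, 3)) = Rational(-137, 3) ≈ -45.667)
Add(Mul(Add(-107, 244), L), 471) = Add(Mul(Add(-107, 244), Rational(-137, 3)), 471) = Add(Mul(137, Rational(-137, 3)), 471) = Add(Rational(-18769, 3), 471) = Rational(-17356, 3)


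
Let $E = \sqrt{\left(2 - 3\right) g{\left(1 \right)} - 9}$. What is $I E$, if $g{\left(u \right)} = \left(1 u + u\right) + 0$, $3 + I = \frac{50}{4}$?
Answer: $\frac{19 i \sqrt{11}}{2} \approx 31.508 i$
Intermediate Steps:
$I = \frac{19}{2}$ ($I = -3 + \frac{50}{4} = -3 + 50 \cdot \frac{1}{4} = -3 + \frac{25}{2} = \frac{19}{2} \approx 9.5$)
$g{\left(u \right)} = 2 u$ ($g{\left(u \right)} = \left(u + u\right) + 0 = 2 u + 0 = 2 u$)
$E = i \sqrt{11}$ ($E = \sqrt{\left(2 - 3\right) 2 \cdot 1 - 9} = \sqrt{\left(-1\right) 2 - 9} = \sqrt{-2 - 9} = \sqrt{-11} = i \sqrt{11} \approx 3.3166 i$)
$I E = \frac{19 i \sqrt{11}}{2}$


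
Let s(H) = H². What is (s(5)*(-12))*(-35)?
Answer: 10500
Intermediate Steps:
(s(5)*(-12))*(-35) = (5²*(-12))*(-35) = (25*(-12))*(-35) = -300*(-35) = 10500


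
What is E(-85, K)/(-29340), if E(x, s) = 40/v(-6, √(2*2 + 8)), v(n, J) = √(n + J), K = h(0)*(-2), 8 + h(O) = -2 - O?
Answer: I*√2/(1467*√(3 - √3)) ≈ 0.00085612*I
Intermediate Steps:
h(O) = -10 - O (h(O) = -8 + (-2 - O) = -10 - O)
K = 20 (K = (-10 - 1*0)*(-2) = (-10 + 0)*(-2) = -10*(-2) = 20)
v(n, J) = √(J + n)
E(x, s) = 40/√(-6 + 2*√3) (E(x, s) = 40/(√(√(2*2 + 8) - 6)) = 40/(√(√(4 + 8) - 6)) = 40/(√(√12 - 6)) = 40/(√(2*√3 - 6)) = 40/(√(-6 + 2*√3)) = 40/√(-6 + 2*√3))
E(-85, K)/(-29340) = -20*I*√2/√(3 - √3)/(-29340) = -20*I*√2/√(3 - √3)*(-1/29340) = I*√2/(1467*√(3 - √3))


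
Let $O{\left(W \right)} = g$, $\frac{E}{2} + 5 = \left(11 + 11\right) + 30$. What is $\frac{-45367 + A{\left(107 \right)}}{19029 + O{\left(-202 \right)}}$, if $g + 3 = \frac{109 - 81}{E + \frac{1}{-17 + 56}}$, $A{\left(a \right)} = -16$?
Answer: $- \frac{166419461}{69769434} \approx -2.3853$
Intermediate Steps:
$E = 94$ ($E = -10 + 2 \left(\left(11 + 11\right) + 30\right) = -10 + 2 \left(22 + 30\right) = -10 + 2 \cdot 52 = -10 + 104 = 94$)
$g = - \frac{9909}{3667}$ ($g = -3 + \frac{109 - 81}{94 + \frac{1}{-17 + 56}} = -3 + \frac{28}{94 + \frac{1}{39}} = -3 + \frac{28}{\frac{3667}{39}} = -3 + 28 \cdot \frac{39}{3667} = -3 + \frac{1092}{3667} = - \frac{9909}{3667} \approx -2.7022$)
$O{\left(W \right)} = - \frac{9909}{3667}$
$\frac{-45367 + A{\left(107 \right)}}{19029 + O{\left(-202 \right)}} = \frac{-45367 - 16}{19029 - \frac{9909}{3667}} = - \frac{45383}{\frac{69769434}{3667}} = \left(-45383\right) \frac{3667}{69769434} = - \frac{166419461}{69769434}$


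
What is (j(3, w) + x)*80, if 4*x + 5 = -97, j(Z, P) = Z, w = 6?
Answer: -1800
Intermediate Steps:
x = -51/2 (x = -5/4 + (1/4)*(-97) = -5/4 - 97/4 = -51/2 ≈ -25.500)
(j(3, w) + x)*80 = (3 - 51/2)*80 = -45/2*80 = -1800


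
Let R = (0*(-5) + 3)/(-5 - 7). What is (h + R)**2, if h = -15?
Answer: 3721/16 ≈ 232.56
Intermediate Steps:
R = -1/4 (R = (0 + 3)/(-12) = 3*(-1/12) = -1/4 ≈ -0.25000)
(h + R)**2 = (-15 - 1/4)**2 = (-61/4)**2 = 3721/16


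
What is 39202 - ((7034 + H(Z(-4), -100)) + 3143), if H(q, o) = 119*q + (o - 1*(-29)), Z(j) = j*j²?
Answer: 36712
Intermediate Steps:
Z(j) = j³
H(q, o) = 29 + o + 119*q (H(q, o) = 119*q + (o + 29) = 119*q + (29 + o) = 29 + o + 119*q)
39202 - ((7034 + H(Z(-4), -100)) + 3143) = 39202 - ((7034 + (29 - 100 + 119*(-4)³)) + 3143) = 39202 - ((7034 + (29 - 100 + 119*(-64))) + 3143) = 39202 - ((7034 + (29 - 100 - 7616)) + 3143) = 39202 - ((7034 - 7687) + 3143) = 39202 - (-653 + 3143) = 39202 - 1*2490 = 39202 - 2490 = 36712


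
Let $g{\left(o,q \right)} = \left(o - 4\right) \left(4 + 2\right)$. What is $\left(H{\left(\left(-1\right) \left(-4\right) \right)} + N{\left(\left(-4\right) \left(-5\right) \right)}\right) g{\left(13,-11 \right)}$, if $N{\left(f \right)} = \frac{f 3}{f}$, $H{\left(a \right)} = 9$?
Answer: $648$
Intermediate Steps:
$g{\left(o,q \right)} = -24 + 6 o$ ($g{\left(o,q \right)} = \left(-4 + o\right) 6 = -24 + 6 o$)
$N{\left(f \right)} = 3$ ($N{\left(f \right)} = \frac{3 f}{f} = 3$)
$\left(H{\left(\left(-1\right) \left(-4\right) \right)} + N{\left(\left(-4\right) \left(-5\right) \right)}\right) g{\left(13,-11 \right)} = \left(9 + 3\right) \left(-24 + 6 \cdot 13\right) = 12 \left(-24 + 78\right) = 12 \cdot 54 = 648$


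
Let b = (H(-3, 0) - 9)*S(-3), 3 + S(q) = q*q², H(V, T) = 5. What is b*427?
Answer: 51240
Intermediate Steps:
S(q) = -3 + q³ (S(q) = -3 + q*q² = -3 + q³)
b = 120 (b = (5 - 9)*(-3 + (-3)³) = -4*(-3 - 27) = -4*(-30) = 120)
b*427 = 120*427 = 51240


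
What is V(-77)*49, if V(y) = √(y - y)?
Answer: 0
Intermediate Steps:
V(y) = 0 (V(y) = √0 = 0)
V(-77)*49 = 0*49 = 0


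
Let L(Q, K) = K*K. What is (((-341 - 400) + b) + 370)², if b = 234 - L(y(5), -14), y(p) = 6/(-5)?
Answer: 110889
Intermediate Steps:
y(p) = -6/5 (y(p) = 6*(-⅕) = -6/5)
L(Q, K) = K²
b = 38 (b = 234 - 1*(-14)² = 234 - 1*196 = 234 - 196 = 38)
(((-341 - 400) + b) + 370)² = (((-341 - 400) + 38) + 370)² = ((-741 + 38) + 370)² = (-703 + 370)² = (-333)² = 110889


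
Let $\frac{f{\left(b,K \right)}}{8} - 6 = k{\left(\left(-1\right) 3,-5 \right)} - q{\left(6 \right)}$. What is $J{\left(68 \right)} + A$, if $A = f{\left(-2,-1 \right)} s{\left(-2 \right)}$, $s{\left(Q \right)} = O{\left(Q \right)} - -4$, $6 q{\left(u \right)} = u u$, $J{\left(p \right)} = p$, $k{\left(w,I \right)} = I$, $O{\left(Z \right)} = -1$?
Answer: $-52$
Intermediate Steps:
$q{\left(u \right)} = \frac{u^{2}}{6}$ ($q{\left(u \right)} = \frac{u u}{6} = \frac{u^{2}}{6}$)
$s{\left(Q \right)} = 3$ ($s{\left(Q \right)} = -1 - -4 = -1 + 4 = 3$)
$f{\left(b,K \right)} = -40$ ($f{\left(b,K \right)} = 48 + 8 \left(-5 - \frac{6^{2}}{6}\right) = 48 + 8 \left(-5 - \frac{1}{6} \cdot 36\right) = 48 + 8 \left(-5 - 6\right) = 48 + 8 \left(-11\right) = 48 - 88 = -40$)
$A = -120$ ($A = \left(-40\right) 3 = -120$)
$J{\left(68 \right)} + A = 68 - 120 = -52$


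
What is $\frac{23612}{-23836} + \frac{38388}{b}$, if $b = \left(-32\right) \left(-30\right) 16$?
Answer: $\frac{11507001}{7627520} \approx 1.5086$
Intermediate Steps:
$b = 15360$ ($b = 960 \cdot 16 = 15360$)
$\frac{23612}{-23836} + \frac{38388}{b} = \frac{23612}{-23836} + \frac{38388}{15360} = 23612 \left(- \frac{1}{23836}\right) + 38388 \cdot \frac{1}{15360} = - \frac{5903}{5959} + \frac{3199}{1280} = \frac{11507001}{7627520}$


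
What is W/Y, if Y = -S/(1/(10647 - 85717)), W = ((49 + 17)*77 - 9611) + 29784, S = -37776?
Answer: -5051/567168864 ≈ -8.9056e-6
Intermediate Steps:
W = 25255 (W = (66*77 - 9611) + 29784 = (5082 - 9611) + 29784 = -4529 + 29784 = 25255)
Y = -2835844320 (Y = -(-37776)/(1/(10647 - 85717)) = -(-37776)/(1/(-75070)) = -(-37776)/(-1/75070) = -(-37776)*(-75070) = -1*2835844320 = -2835844320)
W/Y = 25255/(-2835844320) = 25255*(-1/2835844320) = -5051/567168864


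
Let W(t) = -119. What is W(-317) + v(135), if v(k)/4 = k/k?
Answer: -115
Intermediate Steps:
v(k) = 4 (v(k) = 4*(k/k) = 4*1 = 4)
W(-317) + v(135) = -119 + 4 = -115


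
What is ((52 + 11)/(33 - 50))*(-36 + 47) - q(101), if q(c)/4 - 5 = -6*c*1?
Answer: 40175/17 ≈ 2363.2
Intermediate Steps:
q(c) = 20 - 24*c (q(c) = 20 + 4*(-6*c*1) = 20 + 4*(-6*c) = 20 - 24*c)
((52 + 11)/(33 - 50))*(-36 + 47) - q(101) = ((52 + 11)/(33 - 50))*(-36 + 47) - (20 - 24*101) = (63/(-17))*11 - (20 - 2424) = (63*(-1/17))*11 - 1*(-2404) = -63/17*11 + 2404 = -693/17 + 2404 = 40175/17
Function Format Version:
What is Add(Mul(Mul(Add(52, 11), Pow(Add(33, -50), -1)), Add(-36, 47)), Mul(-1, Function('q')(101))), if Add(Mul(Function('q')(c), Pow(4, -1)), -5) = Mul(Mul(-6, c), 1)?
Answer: Rational(40175, 17) ≈ 2363.2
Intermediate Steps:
Function('q')(c) = Add(20, Mul(-24, c)) (Function('q')(c) = Add(20, Mul(4, Mul(Mul(-6, c), 1))) = Add(20, Mul(4, Mul(-6, c))) = Add(20, Mul(-24, c)))
Add(Mul(Mul(Add(52, 11), Pow(Add(33, -50), -1)), Add(-36, 47)), Mul(-1, Function('q')(101))) = Add(Mul(Mul(Add(52, 11), Pow(Add(33, -50), -1)), Add(-36, 47)), Mul(-1, Add(20, Mul(-24, 101)))) = Add(Mul(Mul(63, Pow(-17, -1)), 11), Mul(-1, Add(20, -2424))) = Add(Mul(Mul(63, Rational(-1, 17)), 11), Mul(-1, -2404)) = Add(Mul(Rational(-63, 17), 11), 2404) = Add(Rational(-693, 17), 2404) = Rational(40175, 17)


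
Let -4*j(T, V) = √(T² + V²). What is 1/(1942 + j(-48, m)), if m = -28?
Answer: 1942/3771171 + √193/3771171 ≈ 0.00051864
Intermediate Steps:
j(T, V) = -√(T² + V²)/4
1/(1942 + j(-48, m)) = 1/(1942 - √((-48)² + (-28)²)/4) = 1/(1942 - √(2304 + 784)/4) = 1/(1942 - √193)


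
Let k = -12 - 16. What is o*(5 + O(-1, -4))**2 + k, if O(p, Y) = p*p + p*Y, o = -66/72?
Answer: -359/3 ≈ -119.67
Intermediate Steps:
o = -11/12 (o = -66*1/72 = -11/12 ≈ -0.91667)
O(p, Y) = p**2 + Y*p
k = -28
o*(5 + O(-1, -4))**2 + k = -11*(5 - (-4 - 1))**2/12 - 28 = -11*(5 - 1*(-5))**2/12 - 28 = -11*(5 + 5)**2/12 - 28 = -11/12*10**2 - 28 = -11/12*100 - 28 = -275/3 - 28 = -359/3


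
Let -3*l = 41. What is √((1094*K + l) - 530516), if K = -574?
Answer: I*√10426371/3 ≈ 1076.3*I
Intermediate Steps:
l = -41/3 (l = -⅓*41 = -41/3 ≈ -13.667)
√((1094*K + l) - 530516) = √((1094*(-574) - 41/3) - 530516) = √((-627956 - 41/3) - 530516) = √(-1883909/3 - 530516) = √(-3475457/3) = I*√10426371/3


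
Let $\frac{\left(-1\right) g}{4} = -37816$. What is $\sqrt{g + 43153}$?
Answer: $\sqrt{194417} \approx 440.93$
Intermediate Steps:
$g = 151264$ ($g = \left(-4\right) \left(-37816\right) = 151264$)
$\sqrt{g + 43153} = \sqrt{151264 + 43153} = \sqrt{194417}$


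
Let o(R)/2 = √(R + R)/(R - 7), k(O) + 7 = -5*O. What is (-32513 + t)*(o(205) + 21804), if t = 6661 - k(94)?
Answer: -553276500 - 25375*√410/99 ≈ -5.5328e+8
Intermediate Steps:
k(O) = -7 - 5*O
t = 7138 (t = 6661 - (-7 - 5*94) = 6661 - (-7 - 470) = 6661 - 1*(-477) = 6661 + 477 = 7138)
o(R) = 2*√2*√R/(-7 + R) (o(R) = 2*(√(R + R)/(R - 7)) = 2*(√(2*R)/(-7 + R)) = 2*((√2*√R)/(-7 + R)) = 2*(√2*√R/(-7 + R)) = 2*√2*√R/(-7 + R))
(-32513 + t)*(o(205) + 21804) = (-32513 + 7138)*(2*√2*√205/(-7 + 205) + 21804) = -25375*(2*√2*√205/198 + 21804) = -25375*(2*√2*√205*(1/198) + 21804) = -25375*(√410/99 + 21804) = -25375*(21804 + √410/99) = -553276500 - 25375*√410/99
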